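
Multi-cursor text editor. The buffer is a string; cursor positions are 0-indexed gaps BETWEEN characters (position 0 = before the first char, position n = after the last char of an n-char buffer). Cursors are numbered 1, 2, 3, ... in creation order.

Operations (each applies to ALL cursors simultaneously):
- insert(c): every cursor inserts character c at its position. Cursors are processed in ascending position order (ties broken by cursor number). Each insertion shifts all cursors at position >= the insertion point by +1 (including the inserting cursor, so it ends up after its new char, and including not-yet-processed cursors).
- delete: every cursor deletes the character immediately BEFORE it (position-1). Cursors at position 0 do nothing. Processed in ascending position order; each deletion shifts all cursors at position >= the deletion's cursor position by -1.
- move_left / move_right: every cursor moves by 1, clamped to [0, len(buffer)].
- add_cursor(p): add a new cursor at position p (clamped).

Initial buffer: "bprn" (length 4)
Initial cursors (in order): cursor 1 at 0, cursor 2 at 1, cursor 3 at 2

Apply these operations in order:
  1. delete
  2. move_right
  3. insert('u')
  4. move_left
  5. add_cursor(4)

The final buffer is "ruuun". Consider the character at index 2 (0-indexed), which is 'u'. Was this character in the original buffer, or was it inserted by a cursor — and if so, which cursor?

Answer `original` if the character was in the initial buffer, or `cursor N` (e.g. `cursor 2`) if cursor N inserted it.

Answer: cursor 2

Derivation:
After op 1 (delete): buffer="rn" (len 2), cursors c1@0 c2@0 c3@0, authorship ..
After op 2 (move_right): buffer="rn" (len 2), cursors c1@1 c2@1 c3@1, authorship ..
After op 3 (insert('u')): buffer="ruuun" (len 5), cursors c1@4 c2@4 c3@4, authorship .123.
After op 4 (move_left): buffer="ruuun" (len 5), cursors c1@3 c2@3 c3@3, authorship .123.
After op 5 (add_cursor(4)): buffer="ruuun" (len 5), cursors c1@3 c2@3 c3@3 c4@4, authorship .123.
Authorship (.=original, N=cursor N): . 1 2 3 .
Index 2: author = 2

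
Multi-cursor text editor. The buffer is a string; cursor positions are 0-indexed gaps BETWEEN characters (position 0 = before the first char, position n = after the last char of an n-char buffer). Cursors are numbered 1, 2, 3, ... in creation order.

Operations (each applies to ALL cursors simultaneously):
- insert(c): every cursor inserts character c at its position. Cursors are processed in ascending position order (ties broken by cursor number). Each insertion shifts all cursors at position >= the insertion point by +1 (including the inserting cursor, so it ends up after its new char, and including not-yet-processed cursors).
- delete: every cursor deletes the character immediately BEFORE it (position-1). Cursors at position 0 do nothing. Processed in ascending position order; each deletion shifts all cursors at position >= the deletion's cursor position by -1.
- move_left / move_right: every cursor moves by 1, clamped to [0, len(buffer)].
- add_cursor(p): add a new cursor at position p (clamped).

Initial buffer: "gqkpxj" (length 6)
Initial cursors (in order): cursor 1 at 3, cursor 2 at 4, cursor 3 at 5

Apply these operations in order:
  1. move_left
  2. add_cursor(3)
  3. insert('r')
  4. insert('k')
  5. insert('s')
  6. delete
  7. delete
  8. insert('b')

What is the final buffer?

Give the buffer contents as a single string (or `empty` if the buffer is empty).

After op 1 (move_left): buffer="gqkpxj" (len 6), cursors c1@2 c2@3 c3@4, authorship ......
After op 2 (add_cursor(3)): buffer="gqkpxj" (len 6), cursors c1@2 c2@3 c4@3 c3@4, authorship ......
After op 3 (insert('r')): buffer="gqrkrrprxj" (len 10), cursors c1@3 c2@6 c4@6 c3@8, authorship ..1.24.3..
After op 4 (insert('k')): buffer="gqrkkrrkkprkxj" (len 14), cursors c1@4 c2@9 c4@9 c3@12, authorship ..11.2424.33..
After op 5 (insert('s')): buffer="gqrkskrrkkssprksxj" (len 18), cursors c1@5 c2@12 c4@12 c3@16, authorship ..111.242424.333..
After op 6 (delete): buffer="gqrkkrrkkprkxj" (len 14), cursors c1@4 c2@9 c4@9 c3@12, authorship ..11.2424.33..
After op 7 (delete): buffer="gqrkrrprxj" (len 10), cursors c1@3 c2@6 c4@6 c3@8, authorship ..1.24.3..
After op 8 (insert('b')): buffer="gqrbkrrbbprbxj" (len 14), cursors c1@4 c2@9 c4@9 c3@12, authorship ..11.2424.33..

Answer: gqrbkrrbbprbxj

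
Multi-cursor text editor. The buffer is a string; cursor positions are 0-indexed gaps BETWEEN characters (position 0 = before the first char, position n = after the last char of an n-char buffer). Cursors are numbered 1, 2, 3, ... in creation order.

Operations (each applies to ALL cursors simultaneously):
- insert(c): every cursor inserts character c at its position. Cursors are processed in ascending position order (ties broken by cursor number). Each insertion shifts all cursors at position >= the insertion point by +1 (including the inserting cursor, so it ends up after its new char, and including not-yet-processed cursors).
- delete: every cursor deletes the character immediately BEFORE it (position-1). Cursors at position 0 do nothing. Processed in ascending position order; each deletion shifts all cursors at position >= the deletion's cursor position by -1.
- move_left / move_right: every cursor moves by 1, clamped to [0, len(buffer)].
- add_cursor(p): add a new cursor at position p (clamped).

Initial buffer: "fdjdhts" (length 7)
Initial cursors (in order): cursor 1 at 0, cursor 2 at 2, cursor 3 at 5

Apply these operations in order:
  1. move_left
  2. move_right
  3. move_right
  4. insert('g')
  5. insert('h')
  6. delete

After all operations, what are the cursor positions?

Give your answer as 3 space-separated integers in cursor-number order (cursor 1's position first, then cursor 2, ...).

After op 1 (move_left): buffer="fdjdhts" (len 7), cursors c1@0 c2@1 c3@4, authorship .......
After op 2 (move_right): buffer="fdjdhts" (len 7), cursors c1@1 c2@2 c3@5, authorship .......
After op 3 (move_right): buffer="fdjdhts" (len 7), cursors c1@2 c2@3 c3@6, authorship .......
After op 4 (insert('g')): buffer="fdgjgdhtgs" (len 10), cursors c1@3 c2@5 c3@9, authorship ..1.2...3.
After op 5 (insert('h')): buffer="fdghjghdhtghs" (len 13), cursors c1@4 c2@7 c3@12, authorship ..11.22...33.
After op 6 (delete): buffer="fdgjgdhtgs" (len 10), cursors c1@3 c2@5 c3@9, authorship ..1.2...3.

Answer: 3 5 9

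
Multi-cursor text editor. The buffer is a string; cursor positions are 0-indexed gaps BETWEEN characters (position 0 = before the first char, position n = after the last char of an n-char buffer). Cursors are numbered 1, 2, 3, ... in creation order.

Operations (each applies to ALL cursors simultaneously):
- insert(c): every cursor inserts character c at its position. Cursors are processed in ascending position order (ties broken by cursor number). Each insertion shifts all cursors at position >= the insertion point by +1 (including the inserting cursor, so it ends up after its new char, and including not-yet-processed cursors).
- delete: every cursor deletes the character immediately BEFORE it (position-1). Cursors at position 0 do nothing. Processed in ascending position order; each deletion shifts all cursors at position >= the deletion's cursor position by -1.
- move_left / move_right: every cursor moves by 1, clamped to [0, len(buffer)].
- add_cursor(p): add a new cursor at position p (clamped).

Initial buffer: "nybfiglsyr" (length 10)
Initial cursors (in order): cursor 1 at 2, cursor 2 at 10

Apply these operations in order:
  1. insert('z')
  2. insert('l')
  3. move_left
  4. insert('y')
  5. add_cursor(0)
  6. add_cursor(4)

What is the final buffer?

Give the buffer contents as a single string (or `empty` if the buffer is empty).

Answer: nyzylbfiglsyrzyl

Derivation:
After op 1 (insert('z')): buffer="nyzbfiglsyrz" (len 12), cursors c1@3 c2@12, authorship ..1........2
After op 2 (insert('l')): buffer="nyzlbfiglsyrzl" (len 14), cursors c1@4 c2@14, authorship ..11........22
After op 3 (move_left): buffer="nyzlbfiglsyrzl" (len 14), cursors c1@3 c2@13, authorship ..11........22
After op 4 (insert('y')): buffer="nyzylbfiglsyrzyl" (len 16), cursors c1@4 c2@15, authorship ..111........222
After op 5 (add_cursor(0)): buffer="nyzylbfiglsyrzyl" (len 16), cursors c3@0 c1@4 c2@15, authorship ..111........222
After op 6 (add_cursor(4)): buffer="nyzylbfiglsyrzyl" (len 16), cursors c3@0 c1@4 c4@4 c2@15, authorship ..111........222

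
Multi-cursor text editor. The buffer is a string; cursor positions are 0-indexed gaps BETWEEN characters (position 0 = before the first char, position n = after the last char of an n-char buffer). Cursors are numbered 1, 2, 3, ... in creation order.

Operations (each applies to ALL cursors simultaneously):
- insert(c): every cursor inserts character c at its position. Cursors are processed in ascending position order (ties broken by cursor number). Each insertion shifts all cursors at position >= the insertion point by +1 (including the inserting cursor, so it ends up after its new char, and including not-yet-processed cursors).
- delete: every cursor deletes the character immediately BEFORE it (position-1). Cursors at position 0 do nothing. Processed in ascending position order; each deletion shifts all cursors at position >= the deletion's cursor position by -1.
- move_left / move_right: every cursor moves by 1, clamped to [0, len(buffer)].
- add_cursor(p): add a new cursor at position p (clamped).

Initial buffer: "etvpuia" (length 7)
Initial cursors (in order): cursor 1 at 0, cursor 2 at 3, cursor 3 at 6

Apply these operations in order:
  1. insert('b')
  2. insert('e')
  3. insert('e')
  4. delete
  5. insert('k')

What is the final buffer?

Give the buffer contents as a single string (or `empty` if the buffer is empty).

Answer: beketvbekpuibeka

Derivation:
After op 1 (insert('b')): buffer="betvbpuiba" (len 10), cursors c1@1 c2@5 c3@9, authorship 1...2...3.
After op 2 (insert('e')): buffer="beetvbepuibea" (len 13), cursors c1@2 c2@7 c3@12, authorship 11...22...33.
After op 3 (insert('e')): buffer="beeetvbeepuibeea" (len 16), cursors c1@3 c2@9 c3@15, authorship 111...222...333.
After op 4 (delete): buffer="beetvbepuibea" (len 13), cursors c1@2 c2@7 c3@12, authorship 11...22...33.
After op 5 (insert('k')): buffer="beketvbekpuibeka" (len 16), cursors c1@3 c2@9 c3@15, authorship 111...222...333.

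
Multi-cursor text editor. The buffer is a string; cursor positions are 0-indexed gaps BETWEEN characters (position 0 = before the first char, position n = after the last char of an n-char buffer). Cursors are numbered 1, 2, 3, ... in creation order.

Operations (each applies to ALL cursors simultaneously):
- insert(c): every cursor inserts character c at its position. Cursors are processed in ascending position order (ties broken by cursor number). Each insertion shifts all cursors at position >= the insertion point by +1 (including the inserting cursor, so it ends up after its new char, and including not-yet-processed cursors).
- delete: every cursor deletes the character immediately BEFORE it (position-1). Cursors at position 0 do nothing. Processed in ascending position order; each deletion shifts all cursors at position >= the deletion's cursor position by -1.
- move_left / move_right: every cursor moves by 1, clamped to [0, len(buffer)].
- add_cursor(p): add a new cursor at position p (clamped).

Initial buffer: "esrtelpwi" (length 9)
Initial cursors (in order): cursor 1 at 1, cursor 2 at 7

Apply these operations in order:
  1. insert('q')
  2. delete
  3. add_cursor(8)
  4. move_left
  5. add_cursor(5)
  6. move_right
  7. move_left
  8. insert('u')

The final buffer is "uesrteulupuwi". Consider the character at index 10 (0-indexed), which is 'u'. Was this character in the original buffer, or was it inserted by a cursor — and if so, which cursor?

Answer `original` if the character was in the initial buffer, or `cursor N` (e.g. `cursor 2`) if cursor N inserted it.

Answer: cursor 3

Derivation:
After op 1 (insert('q')): buffer="eqsrtelpqwi" (len 11), cursors c1@2 c2@9, authorship .1......2..
After op 2 (delete): buffer="esrtelpwi" (len 9), cursors c1@1 c2@7, authorship .........
After op 3 (add_cursor(8)): buffer="esrtelpwi" (len 9), cursors c1@1 c2@7 c3@8, authorship .........
After op 4 (move_left): buffer="esrtelpwi" (len 9), cursors c1@0 c2@6 c3@7, authorship .........
After op 5 (add_cursor(5)): buffer="esrtelpwi" (len 9), cursors c1@0 c4@5 c2@6 c3@7, authorship .........
After op 6 (move_right): buffer="esrtelpwi" (len 9), cursors c1@1 c4@6 c2@7 c3@8, authorship .........
After op 7 (move_left): buffer="esrtelpwi" (len 9), cursors c1@0 c4@5 c2@6 c3@7, authorship .........
After op 8 (insert('u')): buffer="uesrteulupuwi" (len 13), cursors c1@1 c4@7 c2@9 c3@11, authorship 1.....4.2.3..
Authorship (.=original, N=cursor N): 1 . . . . . 4 . 2 . 3 . .
Index 10: author = 3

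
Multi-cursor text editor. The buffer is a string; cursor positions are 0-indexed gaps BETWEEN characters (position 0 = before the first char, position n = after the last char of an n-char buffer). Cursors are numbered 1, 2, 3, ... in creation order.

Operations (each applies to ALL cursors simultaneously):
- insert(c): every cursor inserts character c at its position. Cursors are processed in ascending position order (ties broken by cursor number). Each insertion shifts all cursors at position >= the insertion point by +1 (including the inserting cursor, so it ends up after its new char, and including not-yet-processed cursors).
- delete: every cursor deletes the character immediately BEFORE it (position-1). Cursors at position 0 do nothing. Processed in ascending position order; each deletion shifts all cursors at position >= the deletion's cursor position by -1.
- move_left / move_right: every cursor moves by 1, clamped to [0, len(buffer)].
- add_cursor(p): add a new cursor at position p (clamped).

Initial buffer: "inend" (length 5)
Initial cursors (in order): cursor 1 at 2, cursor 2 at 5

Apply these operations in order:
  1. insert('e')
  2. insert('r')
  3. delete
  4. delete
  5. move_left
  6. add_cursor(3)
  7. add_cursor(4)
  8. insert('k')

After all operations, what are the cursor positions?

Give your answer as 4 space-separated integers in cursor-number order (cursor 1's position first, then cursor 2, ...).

Answer: 2 8 5 8

Derivation:
After op 1 (insert('e')): buffer="ineende" (len 7), cursors c1@3 c2@7, authorship ..1...2
After op 2 (insert('r')): buffer="inerender" (len 9), cursors c1@4 c2@9, authorship ..11...22
After op 3 (delete): buffer="ineende" (len 7), cursors c1@3 c2@7, authorship ..1...2
After op 4 (delete): buffer="inend" (len 5), cursors c1@2 c2@5, authorship .....
After op 5 (move_left): buffer="inend" (len 5), cursors c1@1 c2@4, authorship .....
After op 6 (add_cursor(3)): buffer="inend" (len 5), cursors c1@1 c3@3 c2@4, authorship .....
After op 7 (add_cursor(4)): buffer="inend" (len 5), cursors c1@1 c3@3 c2@4 c4@4, authorship .....
After op 8 (insert('k')): buffer="ikneknkkd" (len 9), cursors c1@2 c3@5 c2@8 c4@8, authorship .1..3.24.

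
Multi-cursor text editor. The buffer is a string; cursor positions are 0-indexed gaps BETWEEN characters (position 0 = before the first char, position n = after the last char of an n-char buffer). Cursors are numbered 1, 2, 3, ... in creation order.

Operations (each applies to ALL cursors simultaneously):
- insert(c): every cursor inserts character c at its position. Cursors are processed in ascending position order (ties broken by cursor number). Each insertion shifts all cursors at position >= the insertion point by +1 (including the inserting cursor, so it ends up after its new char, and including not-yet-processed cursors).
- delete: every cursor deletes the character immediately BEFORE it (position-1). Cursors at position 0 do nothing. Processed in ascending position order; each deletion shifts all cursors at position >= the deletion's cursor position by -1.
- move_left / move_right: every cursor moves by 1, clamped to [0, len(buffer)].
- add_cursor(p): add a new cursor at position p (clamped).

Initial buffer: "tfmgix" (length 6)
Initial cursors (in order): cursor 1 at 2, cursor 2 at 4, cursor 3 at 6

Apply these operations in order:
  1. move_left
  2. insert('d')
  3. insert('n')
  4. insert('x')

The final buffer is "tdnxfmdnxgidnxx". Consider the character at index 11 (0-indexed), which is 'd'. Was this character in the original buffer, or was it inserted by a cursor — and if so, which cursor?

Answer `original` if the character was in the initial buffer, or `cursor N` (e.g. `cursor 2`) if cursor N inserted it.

Answer: cursor 3

Derivation:
After op 1 (move_left): buffer="tfmgix" (len 6), cursors c1@1 c2@3 c3@5, authorship ......
After op 2 (insert('d')): buffer="tdfmdgidx" (len 9), cursors c1@2 c2@5 c3@8, authorship .1..2..3.
After op 3 (insert('n')): buffer="tdnfmdngidnx" (len 12), cursors c1@3 c2@7 c3@11, authorship .11..22..33.
After op 4 (insert('x')): buffer="tdnxfmdnxgidnxx" (len 15), cursors c1@4 c2@9 c3@14, authorship .111..222..333.
Authorship (.=original, N=cursor N): . 1 1 1 . . 2 2 2 . . 3 3 3 .
Index 11: author = 3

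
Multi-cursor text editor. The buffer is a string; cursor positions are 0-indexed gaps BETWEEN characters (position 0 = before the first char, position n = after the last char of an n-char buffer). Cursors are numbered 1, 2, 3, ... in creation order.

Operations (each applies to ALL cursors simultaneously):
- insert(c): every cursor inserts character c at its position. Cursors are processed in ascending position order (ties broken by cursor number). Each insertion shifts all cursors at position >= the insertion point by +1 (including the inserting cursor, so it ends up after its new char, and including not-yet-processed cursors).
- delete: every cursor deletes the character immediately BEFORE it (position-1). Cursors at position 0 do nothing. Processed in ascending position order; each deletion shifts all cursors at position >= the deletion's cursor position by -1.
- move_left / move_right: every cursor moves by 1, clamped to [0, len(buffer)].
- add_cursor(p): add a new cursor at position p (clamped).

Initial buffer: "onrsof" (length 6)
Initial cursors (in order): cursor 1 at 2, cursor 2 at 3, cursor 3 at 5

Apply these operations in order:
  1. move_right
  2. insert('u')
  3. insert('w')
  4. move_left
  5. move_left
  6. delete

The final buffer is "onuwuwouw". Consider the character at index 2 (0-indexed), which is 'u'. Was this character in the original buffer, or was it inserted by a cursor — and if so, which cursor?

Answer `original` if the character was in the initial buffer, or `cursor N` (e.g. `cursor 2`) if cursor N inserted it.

Answer: cursor 1

Derivation:
After op 1 (move_right): buffer="onrsof" (len 6), cursors c1@3 c2@4 c3@6, authorship ......
After op 2 (insert('u')): buffer="onrusuofu" (len 9), cursors c1@4 c2@6 c3@9, authorship ...1.2..3
After op 3 (insert('w')): buffer="onruwsuwofuw" (len 12), cursors c1@5 c2@8 c3@12, authorship ...11.22..33
After op 4 (move_left): buffer="onruwsuwofuw" (len 12), cursors c1@4 c2@7 c3@11, authorship ...11.22..33
After op 5 (move_left): buffer="onruwsuwofuw" (len 12), cursors c1@3 c2@6 c3@10, authorship ...11.22..33
After op 6 (delete): buffer="onuwuwouw" (len 9), cursors c1@2 c2@4 c3@7, authorship ..1122.33
Authorship (.=original, N=cursor N): . . 1 1 2 2 . 3 3
Index 2: author = 1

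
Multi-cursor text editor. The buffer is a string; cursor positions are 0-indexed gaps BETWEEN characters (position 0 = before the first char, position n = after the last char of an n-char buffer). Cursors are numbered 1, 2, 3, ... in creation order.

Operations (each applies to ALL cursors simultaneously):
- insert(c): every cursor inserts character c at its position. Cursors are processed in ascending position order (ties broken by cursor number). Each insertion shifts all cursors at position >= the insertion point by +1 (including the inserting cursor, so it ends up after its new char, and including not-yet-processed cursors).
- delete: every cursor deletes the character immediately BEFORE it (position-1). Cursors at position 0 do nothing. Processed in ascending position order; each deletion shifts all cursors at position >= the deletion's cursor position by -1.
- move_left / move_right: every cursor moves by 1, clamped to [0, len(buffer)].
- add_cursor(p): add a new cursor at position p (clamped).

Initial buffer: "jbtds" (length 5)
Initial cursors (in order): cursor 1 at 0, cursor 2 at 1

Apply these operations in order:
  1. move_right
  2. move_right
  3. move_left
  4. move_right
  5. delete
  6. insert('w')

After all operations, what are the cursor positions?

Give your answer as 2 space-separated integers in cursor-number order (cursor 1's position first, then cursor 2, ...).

After op 1 (move_right): buffer="jbtds" (len 5), cursors c1@1 c2@2, authorship .....
After op 2 (move_right): buffer="jbtds" (len 5), cursors c1@2 c2@3, authorship .....
After op 3 (move_left): buffer="jbtds" (len 5), cursors c1@1 c2@2, authorship .....
After op 4 (move_right): buffer="jbtds" (len 5), cursors c1@2 c2@3, authorship .....
After op 5 (delete): buffer="jds" (len 3), cursors c1@1 c2@1, authorship ...
After op 6 (insert('w')): buffer="jwwds" (len 5), cursors c1@3 c2@3, authorship .12..

Answer: 3 3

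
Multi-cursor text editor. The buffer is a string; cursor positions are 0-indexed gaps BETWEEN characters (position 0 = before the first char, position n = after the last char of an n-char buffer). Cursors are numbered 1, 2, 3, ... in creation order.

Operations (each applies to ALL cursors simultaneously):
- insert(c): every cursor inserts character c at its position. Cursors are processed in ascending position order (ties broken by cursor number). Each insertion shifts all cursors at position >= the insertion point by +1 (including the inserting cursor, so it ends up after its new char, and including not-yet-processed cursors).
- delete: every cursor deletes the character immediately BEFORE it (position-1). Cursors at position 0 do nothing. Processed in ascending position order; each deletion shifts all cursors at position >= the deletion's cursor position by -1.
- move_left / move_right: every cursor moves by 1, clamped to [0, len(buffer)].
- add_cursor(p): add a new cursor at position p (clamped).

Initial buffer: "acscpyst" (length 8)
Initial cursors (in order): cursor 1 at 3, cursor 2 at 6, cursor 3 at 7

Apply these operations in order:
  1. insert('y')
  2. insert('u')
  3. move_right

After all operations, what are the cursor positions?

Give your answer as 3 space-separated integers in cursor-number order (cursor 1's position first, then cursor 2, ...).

After op 1 (insert('y')): buffer="acsycpyysyt" (len 11), cursors c1@4 c2@8 c3@10, authorship ...1...2.3.
After op 2 (insert('u')): buffer="acsyucpyyusyut" (len 14), cursors c1@5 c2@10 c3@13, authorship ...11...22.33.
After op 3 (move_right): buffer="acsyucpyyusyut" (len 14), cursors c1@6 c2@11 c3@14, authorship ...11...22.33.

Answer: 6 11 14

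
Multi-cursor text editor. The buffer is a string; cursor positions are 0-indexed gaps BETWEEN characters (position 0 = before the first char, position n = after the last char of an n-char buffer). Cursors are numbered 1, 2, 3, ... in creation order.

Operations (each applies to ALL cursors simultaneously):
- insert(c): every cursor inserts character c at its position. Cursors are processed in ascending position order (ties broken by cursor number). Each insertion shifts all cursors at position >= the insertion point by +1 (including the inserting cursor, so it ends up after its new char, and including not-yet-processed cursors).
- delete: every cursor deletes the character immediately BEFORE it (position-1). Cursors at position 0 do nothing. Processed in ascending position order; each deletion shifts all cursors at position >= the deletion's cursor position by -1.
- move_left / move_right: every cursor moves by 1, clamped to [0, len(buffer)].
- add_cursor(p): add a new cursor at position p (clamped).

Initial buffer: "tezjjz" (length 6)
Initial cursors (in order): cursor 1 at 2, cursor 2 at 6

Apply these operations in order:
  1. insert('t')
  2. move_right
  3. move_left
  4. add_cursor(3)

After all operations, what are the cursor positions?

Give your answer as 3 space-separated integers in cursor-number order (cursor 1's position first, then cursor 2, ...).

After op 1 (insert('t')): buffer="tetzjjzt" (len 8), cursors c1@3 c2@8, authorship ..1....2
After op 2 (move_right): buffer="tetzjjzt" (len 8), cursors c1@4 c2@8, authorship ..1....2
After op 3 (move_left): buffer="tetzjjzt" (len 8), cursors c1@3 c2@7, authorship ..1....2
After op 4 (add_cursor(3)): buffer="tetzjjzt" (len 8), cursors c1@3 c3@3 c2@7, authorship ..1....2

Answer: 3 7 3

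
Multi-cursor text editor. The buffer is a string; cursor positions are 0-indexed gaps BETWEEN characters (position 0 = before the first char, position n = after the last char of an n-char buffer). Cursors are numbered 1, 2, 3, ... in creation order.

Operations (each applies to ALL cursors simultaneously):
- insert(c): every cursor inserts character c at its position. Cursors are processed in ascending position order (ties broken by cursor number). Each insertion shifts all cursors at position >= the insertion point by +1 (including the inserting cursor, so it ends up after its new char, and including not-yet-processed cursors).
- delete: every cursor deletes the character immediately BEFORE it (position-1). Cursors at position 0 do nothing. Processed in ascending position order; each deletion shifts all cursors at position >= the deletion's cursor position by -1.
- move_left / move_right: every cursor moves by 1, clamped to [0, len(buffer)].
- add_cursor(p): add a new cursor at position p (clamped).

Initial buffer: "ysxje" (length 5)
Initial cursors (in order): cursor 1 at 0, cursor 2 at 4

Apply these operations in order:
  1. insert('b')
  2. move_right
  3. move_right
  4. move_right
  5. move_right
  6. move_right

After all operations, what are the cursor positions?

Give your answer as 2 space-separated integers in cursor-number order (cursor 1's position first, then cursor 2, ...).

After op 1 (insert('b')): buffer="bysxjbe" (len 7), cursors c1@1 c2@6, authorship 1....2.
After op 2 (move_right): buffer="bysxjbe" (len 7), cursors c1@2 c2@7, authorship 1....2.
After op 3 (move_right): buffer="bysxjbe" (len 7), cursors c1@3 c2@7, authorship 1....2.
After op 4 (move_right): buffer="bysxjbe" (len 7), cursors c1@4 c2@7, authorship 1....2.
After op 5 (move_right): buffer="bysxjbe" (len 7), cursors c1@5 c2@7, authorship 1....2.
After op 6 (move_right): buffer="bysxjbe" (len 7), cursors c1@6 c2@7, authorship 1....2.

Answer: 6 7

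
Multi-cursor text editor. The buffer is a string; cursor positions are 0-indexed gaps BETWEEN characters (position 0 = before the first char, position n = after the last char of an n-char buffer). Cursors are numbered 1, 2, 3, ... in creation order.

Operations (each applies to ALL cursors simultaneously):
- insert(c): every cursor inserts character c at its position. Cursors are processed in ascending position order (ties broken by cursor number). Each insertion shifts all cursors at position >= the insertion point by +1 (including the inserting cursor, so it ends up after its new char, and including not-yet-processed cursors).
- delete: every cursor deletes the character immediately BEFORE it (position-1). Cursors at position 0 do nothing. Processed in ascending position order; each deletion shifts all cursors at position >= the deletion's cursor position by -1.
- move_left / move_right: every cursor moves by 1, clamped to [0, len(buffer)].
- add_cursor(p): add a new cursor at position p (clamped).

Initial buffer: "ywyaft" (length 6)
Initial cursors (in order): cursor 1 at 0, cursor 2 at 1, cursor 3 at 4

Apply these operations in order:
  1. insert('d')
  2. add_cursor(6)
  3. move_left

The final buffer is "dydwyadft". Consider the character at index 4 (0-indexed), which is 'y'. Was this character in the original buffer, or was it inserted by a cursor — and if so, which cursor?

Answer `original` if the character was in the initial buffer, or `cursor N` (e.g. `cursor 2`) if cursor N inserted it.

After op 1 (insert('d')): buffer="dydwyadft" (len 9), cursors c1@1 c2@3 c3@7, authorship 1.2...3..
After op 2 (add_cursor(6)): buffer="dydwyadft" (len 9), cursors c1@1 c2@3 c4@6 c3@7, authorship 1.2...3..
After op 3 (move_left): buffer="dydwyadft" (len 9), cursors c1@0 c2@2 c4@5 c3@6, authorship 1.2...3..
Authorship (.=original, N=cursor N): 1 . 2 . . . 3 . .
Index 4: author = original

Answer: original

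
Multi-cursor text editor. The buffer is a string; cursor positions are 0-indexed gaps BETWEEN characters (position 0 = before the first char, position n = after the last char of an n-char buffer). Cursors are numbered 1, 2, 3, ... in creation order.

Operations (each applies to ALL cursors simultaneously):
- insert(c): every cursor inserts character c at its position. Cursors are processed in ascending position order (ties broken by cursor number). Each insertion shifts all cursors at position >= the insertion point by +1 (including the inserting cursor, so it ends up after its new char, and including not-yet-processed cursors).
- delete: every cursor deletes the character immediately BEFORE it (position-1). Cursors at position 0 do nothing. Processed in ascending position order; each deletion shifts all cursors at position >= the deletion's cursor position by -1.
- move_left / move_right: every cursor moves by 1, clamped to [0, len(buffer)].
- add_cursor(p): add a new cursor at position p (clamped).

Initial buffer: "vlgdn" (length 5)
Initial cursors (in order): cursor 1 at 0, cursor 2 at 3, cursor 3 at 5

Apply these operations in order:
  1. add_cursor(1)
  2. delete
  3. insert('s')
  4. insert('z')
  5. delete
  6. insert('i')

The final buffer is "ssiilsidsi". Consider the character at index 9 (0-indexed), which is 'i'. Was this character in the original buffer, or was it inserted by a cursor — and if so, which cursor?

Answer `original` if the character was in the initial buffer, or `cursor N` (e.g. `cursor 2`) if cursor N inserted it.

After op 1 (add_cursor(1)): buffer="vlgdn" (len 5), cursors c1@0 c4@1 c2@3 c3@5, authorship .....
After op 2 (delete): buffer="ld" (len 2), cursors c1@0 c4@0 c2@1 c3@2, authorship ..
After op 3 (insert('s')): buffer="sslsds" (len 6), cursors c1@2 c4@2 c2@4 c3@6, authorship 14.2.3
After op 4 (insert('z')): buffer="sszzlszdsz" (len 10), cursors c1@4 c4@4 c2@7 c3@10, authorship 1414.22.33
After op 5 (delete): buffer="sslsds" (len 6), cursors c1@2 c4@2 c2@4 c3@6, authorship 14.2.3
After op 6 (insert('i')): buffer="ssiilsidsi" (len 10), cursors c1@4 c4@4 c2@7 c3@10, authorship 1414.22.33
Authorship (.=original, N=cursor N): 1 4 1 4 . 2 2 . 3 3
Index 9: author = 3

Answer: cursor 3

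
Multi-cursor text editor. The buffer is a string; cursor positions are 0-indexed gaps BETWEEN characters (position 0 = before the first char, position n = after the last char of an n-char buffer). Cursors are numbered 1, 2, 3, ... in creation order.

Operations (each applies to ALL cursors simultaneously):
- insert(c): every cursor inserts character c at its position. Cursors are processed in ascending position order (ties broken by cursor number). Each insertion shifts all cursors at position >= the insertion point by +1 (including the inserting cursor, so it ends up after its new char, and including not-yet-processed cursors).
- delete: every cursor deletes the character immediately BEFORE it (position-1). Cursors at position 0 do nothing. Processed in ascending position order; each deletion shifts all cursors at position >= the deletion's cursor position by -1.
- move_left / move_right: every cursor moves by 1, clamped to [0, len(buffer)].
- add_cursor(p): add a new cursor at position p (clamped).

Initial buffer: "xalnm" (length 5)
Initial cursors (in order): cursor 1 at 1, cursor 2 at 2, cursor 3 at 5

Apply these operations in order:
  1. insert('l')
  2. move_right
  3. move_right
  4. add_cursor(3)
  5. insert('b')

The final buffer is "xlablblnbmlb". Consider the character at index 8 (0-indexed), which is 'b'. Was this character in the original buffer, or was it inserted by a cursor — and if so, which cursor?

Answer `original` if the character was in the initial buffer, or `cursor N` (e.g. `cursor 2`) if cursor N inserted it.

Answer: cursor 2

Derivation:
After op 1 (insert('l')): buffer="xlallnml" (len 8), cursors c1@2 c2@4 c3@8, authorship .1.2...3
After op 2 (move_right): buffer="xlallnml" (len 8), cursors c1@3 c2@5 c3@8, authorship .1.2...3
After op 3 (move_right): buffer="xlallnml" (len 8), cursors c1@4 c2@6 c3@8, authorship .1.2...3
After op 4 (add_cursor(3)): buffer="xlallnml" (len 8), cursors c4@3 c1@4 c2@6 c3@8, authorship .1.2...3
After op 5 (insert('b')): buffer="xlablblnbmlb" (len 12), cursors c4@4 c1@6 c2@9 c3@12, authorship .1.421..2.33
Authorship (.=original, N=cursor N): . 1 . 4 2 1 . . 2 . 3 3
Index 8: author = 2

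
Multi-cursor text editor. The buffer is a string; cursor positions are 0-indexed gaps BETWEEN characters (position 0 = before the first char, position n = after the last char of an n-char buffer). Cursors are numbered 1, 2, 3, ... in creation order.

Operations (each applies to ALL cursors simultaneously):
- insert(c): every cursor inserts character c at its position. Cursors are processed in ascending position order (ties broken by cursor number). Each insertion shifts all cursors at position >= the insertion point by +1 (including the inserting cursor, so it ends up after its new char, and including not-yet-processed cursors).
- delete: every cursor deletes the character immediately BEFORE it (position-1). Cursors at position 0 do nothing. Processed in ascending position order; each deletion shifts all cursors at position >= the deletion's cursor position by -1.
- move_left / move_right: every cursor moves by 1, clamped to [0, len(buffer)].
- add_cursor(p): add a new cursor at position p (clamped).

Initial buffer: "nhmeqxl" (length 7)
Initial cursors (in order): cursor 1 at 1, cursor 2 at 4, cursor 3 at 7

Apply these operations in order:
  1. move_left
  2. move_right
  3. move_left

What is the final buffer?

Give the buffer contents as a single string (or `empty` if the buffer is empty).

After op 1 (move_left): buffer="nhmeqxl" (len 7), cursors c1@0 c2@3 c3@6, authorship .......
After op 2 (move_right): buffer="nhmeqxl" (len 7), cursors c1@1 c2@4 c3@7, authorship .......
After op 3 (move_left): buffer="nhmeqxl" (len 7), cursors c1@0 c2@3 c3@6, authorship .......

Answer: nhmeqxl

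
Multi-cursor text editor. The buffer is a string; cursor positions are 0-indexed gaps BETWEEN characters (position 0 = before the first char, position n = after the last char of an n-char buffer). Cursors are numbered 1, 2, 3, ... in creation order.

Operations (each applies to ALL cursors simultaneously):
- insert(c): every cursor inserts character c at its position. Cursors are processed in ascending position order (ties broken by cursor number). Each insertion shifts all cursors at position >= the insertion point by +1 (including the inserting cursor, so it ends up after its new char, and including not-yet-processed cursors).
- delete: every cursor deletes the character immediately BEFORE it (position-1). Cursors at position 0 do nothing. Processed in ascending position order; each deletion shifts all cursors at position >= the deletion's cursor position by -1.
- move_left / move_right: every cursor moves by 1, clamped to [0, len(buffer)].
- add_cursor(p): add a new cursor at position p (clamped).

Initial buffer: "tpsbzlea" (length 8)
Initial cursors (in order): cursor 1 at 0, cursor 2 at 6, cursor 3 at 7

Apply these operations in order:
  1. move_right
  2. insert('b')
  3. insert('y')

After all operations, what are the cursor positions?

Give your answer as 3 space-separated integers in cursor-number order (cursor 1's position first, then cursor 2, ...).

Answer: 3 11 14

Derivation:
After op 1 (move_right): buffer="tpsbzlea" (len 8), cursors c1@1 c2@7 c3@8, authorship ........
After op 2 (insert('b')): buffer="tbpsbzlebab" (len 11), cursors c1@2 c2@9 c3@11, authorship .1......2.3
After op 3 (insert('y')): buffer="tbypsbzlebyaby" (len 14), cursors c1@3 c2@11 c3@14, authorship .11......22.33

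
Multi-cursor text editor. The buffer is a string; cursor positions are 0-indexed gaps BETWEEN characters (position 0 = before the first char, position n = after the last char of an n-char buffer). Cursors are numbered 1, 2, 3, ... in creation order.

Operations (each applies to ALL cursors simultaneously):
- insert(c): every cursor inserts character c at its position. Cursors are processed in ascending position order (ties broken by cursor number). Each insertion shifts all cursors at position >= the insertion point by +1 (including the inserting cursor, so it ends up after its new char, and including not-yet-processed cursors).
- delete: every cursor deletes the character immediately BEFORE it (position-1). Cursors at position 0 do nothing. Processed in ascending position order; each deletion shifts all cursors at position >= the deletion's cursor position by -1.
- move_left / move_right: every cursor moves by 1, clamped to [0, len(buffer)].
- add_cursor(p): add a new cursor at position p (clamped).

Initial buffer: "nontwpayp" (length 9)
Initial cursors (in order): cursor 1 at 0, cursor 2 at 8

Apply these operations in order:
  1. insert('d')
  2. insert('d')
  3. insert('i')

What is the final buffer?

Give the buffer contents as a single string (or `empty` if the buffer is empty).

After op 1 (insert('d')): buffer="dnontwpaydp" (len 11), cursors c1@1 c2@10, authorship 1........2.
After op 2 (insert('d')): buffer="ddnontwpayddp" (len 13), cursors c1@2 c2@12, authorship 11........22.
After op 3 (insert('i')): buffer="ddinontwpayddip" (len 15), cursors c1@3 c2@14, authorship 111........222.

Answer: ddinontwpayddip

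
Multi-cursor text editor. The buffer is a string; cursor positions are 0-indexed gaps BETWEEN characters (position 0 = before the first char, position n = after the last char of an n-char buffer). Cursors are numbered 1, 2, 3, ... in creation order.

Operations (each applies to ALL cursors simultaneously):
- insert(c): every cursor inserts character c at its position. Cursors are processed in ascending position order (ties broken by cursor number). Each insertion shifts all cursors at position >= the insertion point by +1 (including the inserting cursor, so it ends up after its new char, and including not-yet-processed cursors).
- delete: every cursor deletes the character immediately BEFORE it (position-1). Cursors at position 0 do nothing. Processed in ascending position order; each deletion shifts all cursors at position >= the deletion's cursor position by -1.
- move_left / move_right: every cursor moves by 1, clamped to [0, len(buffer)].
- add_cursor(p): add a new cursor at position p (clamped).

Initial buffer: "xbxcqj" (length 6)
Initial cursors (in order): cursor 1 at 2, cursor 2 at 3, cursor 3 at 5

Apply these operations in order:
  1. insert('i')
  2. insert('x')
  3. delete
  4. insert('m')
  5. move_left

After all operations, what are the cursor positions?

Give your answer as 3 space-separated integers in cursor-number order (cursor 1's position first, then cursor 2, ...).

Answer: 3 6 10

Derivation:
After op 1 (insert('i')): buffer="xbixicqij" (len 9), cursors c1@3 c2@5 c3@8, authorship ..1.2..3.
After op 2 (insert('x')): buffer="xbixxixcqixj" (len 12), cursors c1@4 c2@7 c3@11, authorship ..11.22..33.
After op 3 (delete): buffer="xbixicqij" (len 9), cursors c1@3 c2@5 c3@8, authorship ..1.2..3.
After op 4 (insert('m')): buffer="xbimximcqimj" (len 12), cursors c1@4 c2@7 c3@11, authorship ..11.22..33.
After op 5 (move_left): buffer="xbimximcqimj" (len 12), cursors c1@3 c2@6 c3@10, authorship ..11.22..33.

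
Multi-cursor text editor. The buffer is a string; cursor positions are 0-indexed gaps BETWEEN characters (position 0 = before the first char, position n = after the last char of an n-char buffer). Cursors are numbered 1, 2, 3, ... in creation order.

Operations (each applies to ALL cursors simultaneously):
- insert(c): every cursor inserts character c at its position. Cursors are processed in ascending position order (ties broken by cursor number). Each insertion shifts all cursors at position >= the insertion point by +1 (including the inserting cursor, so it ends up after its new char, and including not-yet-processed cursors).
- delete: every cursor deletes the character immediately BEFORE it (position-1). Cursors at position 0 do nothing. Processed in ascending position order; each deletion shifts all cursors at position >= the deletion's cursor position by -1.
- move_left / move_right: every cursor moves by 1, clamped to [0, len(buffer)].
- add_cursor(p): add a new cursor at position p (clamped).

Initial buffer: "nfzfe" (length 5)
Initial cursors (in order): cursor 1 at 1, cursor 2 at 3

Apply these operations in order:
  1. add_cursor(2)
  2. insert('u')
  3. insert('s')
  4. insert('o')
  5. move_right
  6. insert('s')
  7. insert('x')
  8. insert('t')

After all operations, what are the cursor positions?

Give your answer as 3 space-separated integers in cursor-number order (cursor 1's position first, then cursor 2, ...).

Answer: 8 22 15

Derivation:
After op 1 (add_cursor(2)): buffer="nfzfe" (len 5), cursors c1@1 c3@2 c2@3, authorship .....
After op 2 (insert('u')): buffer="nufuzufe" (len 8), cursors c1@2 c3@4 c2@6, authorship .1.3.2..
After op 3 (insert('s')): buffer="nusfuszusfe" (len 11), cursors c1@3 c3@6 c2@9, authorship .11.33.22..
After op 4 (insert('o')): buffer="nusofusozusofe" (len 14), cursors c1@4 c3@8 c2@12, authorship .111.333.222..
After op 5 (move_right): buffer="nusofusozusofe" (len 14), cursors c1@5 c3@9 c2@13, authorship .111.333.222..
After op 6 (insert('s')): buffer="nusofsusozsusofse" (len 17), cursors c1@6 c3@11 c2@16, authorship .111.1333.3222.2.
After op 7 (insert('x')): buffer="nusofsxusozsxusofsxe" (len 20), cursors c1@7 c3@13 c2@19, authorship .111.11333.33222.22.
After op 8 (insert('t')): buffer="nusofsxtusozsxtusofsxte" (len 23), cursors c1@8 c3@15 c2@22, authorship .111.111333.333222.222.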